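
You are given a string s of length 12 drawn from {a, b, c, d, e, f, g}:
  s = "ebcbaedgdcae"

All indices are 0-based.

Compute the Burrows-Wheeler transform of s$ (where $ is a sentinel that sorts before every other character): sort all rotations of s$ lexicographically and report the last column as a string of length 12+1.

ecbcedbgea$ad

rank  rotation       last
    0  $ebcbaedgdcae  e
    1  ae$ebcbaedgdc  c
    2  aedgdcae$ebcb  b
    3  baedgdcae$ebc  c
    4  bcbaedgdcae$e  e
    5  cae$ebcbaedgd  d
    6  cbaedgdcae$eb  b
    7  dcae$ebcbaedg  g
    8  dgdcae$ebcbae  e
    9  e$ebcbaedgdca  a
   10  ebcbaedgdcae$  $
   11  edgdcae$ebcba  a
   12  gdcae$ebcbaed  d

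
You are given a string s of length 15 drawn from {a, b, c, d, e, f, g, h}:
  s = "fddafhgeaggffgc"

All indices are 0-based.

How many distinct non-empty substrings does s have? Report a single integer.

sorted suffixes:
  #0 SA[0]=3  'afhgeaggffgc'
  #1 SA[1]=8  'aggffgc'
  #2 SA[2]=14  'c'
  #3 SA[3]=2  'dafhgeaggffgc'
  #4 SA[4]=1  'ddafhgeaggffgc'
  #5 SA[5]=7  'eaggffgc'
  #6 SA[6]=0  'fddafhgeaggffgc'
  #7 SA[7]=11  'ffgc'
  #8 SA[8]=12  'fgc'
  #9 SA[9]=4  'fhgeaggffgc'
  #10 SA[10]=13  'gc'
  #11 SA[11]=6  'geaggffgc'
  #12 SA[12]=10  'gffgc'
  #13 SA[13]=9  'ggffgc'
  #14 SA[14]=5  'hgeaggffgc'

SA = [3, 8, 14, 2, 1, 7, 0, 11, 12, 4, 13, 6, 10, 9, 5]
rank  pair      lcp
   1  s[3:],s[8:]  1  'a'
   2  s[8:],s[14:]  0  ''
   3  s[14:],s[2:]  0  ''
   4  s[2:],s[1:]  1  'd'
   5  s[1:],s[7:]  0  ''
   6  s[7:],s[0:]  0  ''
   7  s[0:],s[11:]  1  'f'
   8  s[11:],s[12:]  1  'f'
   9  s[12:],s[4:]  1  'f'
  10  s[4:],s[13:]  0  ''
  11  s[13:],s[6:]  1  'g'
  12  s[6:],s[10:]  1  'g'
  13  s[10:],s[9:]  1  'g'
  14  s[9:],s[5:]  0  ''

n(n+1)/2 = 15·16/2 = 120
Σ LCP = 0 + 1 + 0 + 0 + 1 + 0 + 0 + 1 + 1 + 1 + 0 + 1 + 1 + 1 + 0 = 8
distinct = 120 − 8 = 112

112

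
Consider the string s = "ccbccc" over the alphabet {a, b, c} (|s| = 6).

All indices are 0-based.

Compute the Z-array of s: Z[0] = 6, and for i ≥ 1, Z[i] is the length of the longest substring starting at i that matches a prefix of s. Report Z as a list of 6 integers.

[6, 1, 0, 2, 2, 1]

Z[0]=6
i=1: fresh scan; Z[1]=1 grow→box=[1,2)
i=2: fresh scan; Z[2]=0
i=3: fresh scan; Z[3]=2 grow→box=[3,5)
i=4: min(r-i=1, Z[1]=1)=1; Z[4]=2 grow→box=[4,6)
i=5: min(r-i=1, Z[1]=1)=1; Z[5]=1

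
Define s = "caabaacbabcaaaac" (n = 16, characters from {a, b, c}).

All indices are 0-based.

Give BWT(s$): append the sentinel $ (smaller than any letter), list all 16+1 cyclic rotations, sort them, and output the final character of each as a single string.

rank  rotation           last
    0  $caabaacbabcaaaac  c
    1  aaaac$caabaacbabc  c
    2  aaac$caabaacbabca  a
    3  aabaacbabcaaaac$c  c
    4  aac$caabaacbabcaa  a
    5  aacbabcaaaac$caab  b
    6  abaacbabcaaaac$ca  a
    7  abcaaaac$caabaacb  b
    8  ac$caabaacbabcaaa  a
    9  acbabcaaaac$caaba  a
   10  baacbabcaaaac$caa  a
   11  babcaaaac$caabaac  c
   12  bcaaaac$caabaacba  a
   13  c$caabaacbabcaaaa  a
   14  caaaac$caabaacbab  b
   15  caabaacbabcaaaac$  $
   16  cbabcaaaac$caabaa  a

ccacababaaacaab$a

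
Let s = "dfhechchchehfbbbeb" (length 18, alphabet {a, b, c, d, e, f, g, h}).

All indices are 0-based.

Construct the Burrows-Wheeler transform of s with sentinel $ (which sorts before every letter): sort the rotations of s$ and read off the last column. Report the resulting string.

befbbehh$bhhhdccfce

rank  rotation             last
    0  $dfhechchchehfbbbeb  b
    1  b$dfhechchchehfbbbe  e
    2  bbbeb$dfhechchchehf  f
    3  bbeb$dfhechchchehfb  b
    4  beb$dfhechchchehfbb  b
    5  chchchehfbbbeb$dfhe  e
    6  chchehfbbbeb$dfhech  h
    7  chehfbbbeb$dfhechch  h
    8  dfhechchchehfbbbeb$  $
    9  eb$dfhechchchehfbbb  b
   10  echchchehfbbbeb$dfh  h
   11  ehfbbbeb$dfhechchch  h
   12  fbbbeb$dfhechchcheh  h
   13  fhechchchehfbbbeb$d  d
   14  hchchehfbbbeb$dfhec  c
   15  hchehfbbbeb$dfhechc  c
   16  hechchchehfbbbeb$df  f
   17  hehfbbbeb$dfhechchc  c
   18  hfbbbeb$dfhechchche  e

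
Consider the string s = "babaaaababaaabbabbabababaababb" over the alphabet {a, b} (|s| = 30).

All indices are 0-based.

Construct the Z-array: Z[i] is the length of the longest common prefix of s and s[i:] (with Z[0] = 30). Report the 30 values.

[30, 0, 2, 0, 0, 0, 0, 6, 0, 2, 0, 0, 0, 1, 3, 0, 1, 4, 0, 4, 0, 5, 0, 2, 0, 0, 3, 0, 1, 1]

Z[0]=30
i=1: i≥r, start 0; Z[1]=0
i=2: i≥r, start 0; Z[2]=2 grow→box=[2,4)
i=3: min(r-i=1, Z[1]=0)=0; Z[3]=0
i=4: i≥r, start 0; Z[4]=0
i=5: i≥r, start 0; Z[5]=0
i=6: i≥r, start 0; Z[6]=0
i=7: i≥r, start 0; Z[7]=6 grow→box=[7,13)
i=8: min(r-i=5, Z[1]=0)=0; Z[8]=0
i=9: min(r-i=4, Z[2]=2)=2; Z[9]=2
i=10: min(r-i=3, Z[3]=0)=0; Z[10]=0
i=11: min(r-i=2, Z[4]=0)=0; Z[11]=0
i=12: min(r-i=1, Z[5]=0)=0; Z[12]=0
i=13: i≥r, start 0; Z[13]=1 grow→box=[13,14)
i=14: i≥r, start 0; Z[14]=3 grow→box=[14,17)
i=15: min(r-i=2, Z[1]=0)=0; Z[15]=0
i=16: min(r-i=1, Z[2]=2)=1; Z[16]=1
i=17: i≥r, start 0; Z[17]=4 grow→box=[17,21)
i=18: min(r-i=3, Z[1]=0)=0; Z[18]=0
i=19: min(r-i=2, Z[2]=2)=2; Z[19]=4 grow→box=[19,23)
i=20: min(r-i=3, Z[1]=0)=0; Z[20]=0
i=21: min(r-i=2, Z[2]=2)=2; Z[21]=5 grow→box=[21,26)
i=22: min(r-i=4, Z[1]=0)=0; Z[22]=0
i=23: min(r-i=3, Z[2]=2)=2; Z[23]=2
i=24: min(r-i=2, Z[3]=0)=0; Z[24]=0
i=25: min(r-i=1, Z[4]=0)=0; Z[25]=0
i=26: i≥r, start 0; Z[26]=3 grow→box=[26,29)
i=27: min(r-i=2, Z[1]=0)=0; Z[27]=0
i=28: min(r-i=1, Z[2]=2)=1; Z[28]=1
i=29: i≥r, start 0; Z[29]=1 grow→box=[29,30)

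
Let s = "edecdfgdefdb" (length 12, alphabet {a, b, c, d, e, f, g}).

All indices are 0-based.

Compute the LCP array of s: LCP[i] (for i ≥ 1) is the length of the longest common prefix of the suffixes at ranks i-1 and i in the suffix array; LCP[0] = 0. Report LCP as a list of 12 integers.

[0, 0, 0, 1, 2, 1, 0, 1, 1, 0, 1, 0]

rank | idx | suffix
   0 |  11 | b
   1 |   3 | cdfgdefdb
   2 |  10 | db
   3 |   1 | decdfgdefdb
   4 |   7 | defdb
   5 |   4 | dfgdefdb
   6 |   2 | ecdfgdefdb
   7 |   0 | edecdfgdefdb
   8 |   8 | efdb
   9 |   9 | fdb
  10 |   5 | fgdefdb
  11 |   6 | gdefdb

SA = [11, 3, 10, 1, 7, 4, 2, 0, 8, 9, 5, 6]
i: (SA[i-1],SA[i]) lcp shared
  1: (11,3) 0 ''
  2: (3,10) 0 ''
  3: (10,1) 1 'd'
  4: (1,7) 2 'de'
  5: (7,4) 1 'd'
  6: (4,2) 0 ''
  7: (2,0) 1 'e'
  8: (0,8) 1 'e'
  9: (8,9) 0 ''
  10: (9,5) 1 'f'
  11: (5,6) 0 ''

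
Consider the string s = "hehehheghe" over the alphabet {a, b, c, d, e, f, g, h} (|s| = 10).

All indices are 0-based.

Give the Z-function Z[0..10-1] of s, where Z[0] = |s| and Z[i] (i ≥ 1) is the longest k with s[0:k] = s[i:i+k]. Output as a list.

[10, 0, 3, 0, 1, 2, 0, 0, 2, 0]

Z[0]=10
i=1: outside box; Z[1]=0
i=2: outside box; Z[2]=3 grow→box=[2,5)
i=3: min(r-i=2, Z[1]=0)=0; Z[3]=0
i=4: min(r-i=1, Z[2]=3)=1; Z[4]=1
i=5: outside box; Z[5]=2 grow→box=[5,7)
i=6: min(r-i=1, Z[1]=0)=0; Z[6]=0
i=7: outside box; Z[7]=0
i=8: outside box; Z[8]=2 grow→box=[8,10)
i=9: min(r-i=1, Z[1]=0)=0; Z[9]=0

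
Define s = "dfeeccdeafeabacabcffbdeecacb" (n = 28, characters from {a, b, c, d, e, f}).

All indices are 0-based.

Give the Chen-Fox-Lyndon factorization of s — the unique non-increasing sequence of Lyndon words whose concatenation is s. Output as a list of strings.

emit factor 1: 'dfee' (i=0, period=4)
emit factor 2: 'ccde' (i=4, period=4)
emit factor 3: 'afe' (i=8, period=3)
emit factor 4: 'abacabcffbdeecacb' (i=11, period=17)

["dfee", "ccde", "afe", "abacabcffbdeecacb"]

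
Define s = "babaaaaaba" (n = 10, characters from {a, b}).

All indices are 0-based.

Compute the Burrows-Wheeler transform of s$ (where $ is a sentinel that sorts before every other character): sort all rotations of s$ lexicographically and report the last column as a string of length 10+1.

abbaaaabaa$

rank  rotation     last
    0  $babaaaaaba  a
    1  a$babaaaaab  b
    2  aaaaaba$bab  b
    3  aaaaba$baba  a
    4  aaaba$babaa  a
    5  aaba$babaaa  a
    6  aba$babaaaa  a
    7  abaaaaaba$b  b
    8  ba$babaaaaa  a
    9  baaaaaba$ba  a
   10  babaaaaaba$  $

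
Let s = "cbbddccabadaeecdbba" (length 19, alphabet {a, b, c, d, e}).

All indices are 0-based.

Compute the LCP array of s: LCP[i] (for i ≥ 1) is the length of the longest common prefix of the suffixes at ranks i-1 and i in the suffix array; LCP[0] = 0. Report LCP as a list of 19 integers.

[0, 1, 1, 1, 0, 2, 1, 2, 1, 0, 1, 1, 1, 0, 1, 1, 1, 0, 1]

sorted suffixes:
  #0 SA[0]=18  'a'
  #1 SA[1]=7  'abadaeecdbba'
  #2 SA[2]=9  'adaeecdbba'
  #3 SA[3]=11  'aeecdbba'
  #4 SA[4]=17  'ba'
  #5 SA[5]=8  'badaeecdbba'
  #6 SA[6]=16  'bba'
  #7 SA[7]=1  'bbddccabadaeecdbba'
  #8 SA[8]=2  'bddccabadaeecdbba'
  #9 SA[9]=6  'cabadaeecdbba'
  #10 SA[10]=0  'cbbddccabadaeecdbba'
  #11 SA[11]=5  'ccabadaeecdbba'
  #12 SA[12]=14  'cdbba'
  #13 SA[13]=10  'daeecdbba'
  #14 SA[14]=15  'dbba'
  #15 SA[15]=4  'dccabadaeecdbba'
  #16 SA[16]=3  'ddccabadaeecdbba'
  #17 SA[17]=13  'ecdbba'
  #18 SA[18]=12  'eecdbba'

SA = [18, 7, 9, 11, 17, 8, 16, 1, 2, 6, 0, 5, 14, 10, 15, 4, 3, 13, 12]
[i] adj suffixes → lcp
  [1] 18/7 → 1 ('a')
  [2] 7/9 → 1 ('a')
  [3] 9/11 → 1 ('a')
  [4] 11/17 → 0 ('')
  [5] 17/8 → 2 ('ba')
  [6] 8/16 → 1 ('b')
  [7] 16/1 → 2 ('bb')
  [8] 1/2 → 1 ('b')
  [9] 2/6 → 0 ('')
  [10] 6/0 → 1 ('c')
  [11] 0/5 → 1 ('c')
  [12] 5/14 → 1 ('c')
  [13] 14/10 → 0 ('')
  [14] 10/15 → 1 ('d')
  [15] 15/4 → 1 ('d')
  [16] 4/3 → 1 ('d')
  [17] 3/13 → 0 ('')
  [18] 13/12 → 1 ('e')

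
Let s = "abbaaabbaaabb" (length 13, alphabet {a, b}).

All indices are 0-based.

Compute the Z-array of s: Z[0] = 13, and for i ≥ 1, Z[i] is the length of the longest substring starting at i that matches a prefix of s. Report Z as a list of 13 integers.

[13, 0, 0, 1, 1, 8, 0, 0, 1, 1, 3, 0, 0]

Z[0]=13
i=1: i≥r, start 0; Z[1]=0
i=2: i≥r, start 0; Z[2]=0
i=3: i≥r, start 0; Z[3]=1 grow→box=[3,4)
i=4: i≥r, start 0; Z[4]=1 grow→box=[4,5)
i=5: i≥r, start 0; Z[5]=8 grow→box=[5,13)
i=6: min(r-i=7, Z[1]=0)=0; Z[6]=0
i=7: min(r-i=6, Z[2]=0)=0; Z[7]=0
i=8: min(r-i=5, Z[3]=1)=1; Z[8]=1
i=9: min(r-i=4, Z[4]=1)=1; Z[9]=1
i=10: min(r-i=3, Z[5]=8)=3; Z[10]=3
i=11: min(r-i=2, Z[6]=0)=0; Z[11]=0
i=12: min(r-i=1, Z[7]=0)=0; Z[12]=0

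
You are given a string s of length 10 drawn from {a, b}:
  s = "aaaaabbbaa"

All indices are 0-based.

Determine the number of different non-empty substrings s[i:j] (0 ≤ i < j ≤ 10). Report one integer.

rank→(start, suffix):
  0 → (9, 'a')
  1 → (8, 'aa')
  2 → (0, 'aaaaabbbaa')
  3 → (1, 'aaaabbbaa')
  4 → (2, 'aaabbbaa')
  5 → (3, 'aabbbaa')
  6 → (4, 'abbbaa')
  7 → (7, 'baa')
  8 → (6, 'bbaa')
  9 → (5, 'bbbaa')

SA = [9, 8, 0, 1, 2, 3, 4, 7, 6, 5]
rank  pair      lcp
   1  s[9:],s[8:]  1  'a'
   2  s[8:],s[0:]  2  'aa'
   3  s[0:],s[1:]  4  'aaaa'
   4  s[1:],s[2:]  3  'aaa'
   5  s[2:],s[3:]  2  'aa'
   6  s[3:],s[4:]  1  'a'
   7  s[4:],s[7:]  0  ''
   8  s[7:],s[6:]  1  'b'
   9  s[6:],s[5:]  2  'bb'

n(n+1)/2 = 10·11/2 = 55
Σ LCP = 0 + 1 + 2 + 4 + 3 + 2 + 1 + 0 + 1 + 2 = 16
distinct = 55 − 16 = 39

39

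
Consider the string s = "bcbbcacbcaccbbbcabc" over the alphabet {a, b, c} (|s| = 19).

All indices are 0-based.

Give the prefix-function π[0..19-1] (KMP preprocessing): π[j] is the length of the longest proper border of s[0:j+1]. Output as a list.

π[0] = 0
j=1 s[j]='c': π[1]=0 (border '')
j=2 s[j]='b': π[2]=1 (border 'b')
j=3 s[j]='b': k: 1→0; π[3]=1 (border 'b')
j=4 s[j]='c': π[4]=2 (border 'bc')
j=5 s[j]='a': k: 2→0; π[5]=0 (border '')
j=6 s[j]='c': π[6]=0 (border '')
j=7 s[j]='b': π[7]=1 (border 'b')
j=8 s[j]='c': π[8]=2 (border 'bc')
j=9 s[j]='a': k: 2→0; π[9]=0 (border '')
j=10 s[j]='c': π[10]=0 (border '')
j=11 s[j]='c': π[11]=0 (border '')
j=12 s[j]='b': π[12]=1 (border 'b')
j=13 s[j]='b': k: 1→0; π[13]=1 (border 'b')
j=14 s[j]='b': k: 1→0; π[14]=1 (border 'b')
j=15 s[j]='c': π[15]=2 (border 'bc')
j=16 s[j]='a': k: 2→0; π[16]=0 (border '')
j=17 s[j]='b': π[17]=1 (border 'b')
j=18 s[j]='c': π[18]=2 (border 'bc')

[0, 0, 1, 1, 2, 0, 0, 1, 2, 0, 0, 0, 1, 1, 1, 2, 0, 1, 2]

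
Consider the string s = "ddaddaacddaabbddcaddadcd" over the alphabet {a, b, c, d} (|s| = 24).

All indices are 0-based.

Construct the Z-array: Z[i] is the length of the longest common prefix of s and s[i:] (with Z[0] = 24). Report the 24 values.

Z[0]=24
i=1: outside box; Z[1]=1 grow→box=[1,2)
i=2: outside box; Z[2]=0
i=3: outside box; Z[3]=3 grow→box=[3,6)
i=4: min(r-i=2, Z[1]=1)=1; Z[4]=1
i=5: min(r-i=1, Z[2]=0)=0; Z[5]=0
i=6: outside box; Z[6]=0
i=7: outside box; Z[7]=0
i=8: outside box; Z[8]=3 grow→box=[8,11)
i=9: min(r-i=2, Z[1]=1)=1; Z[9]=1
i=10: min(r-i=1, Z[2]=0)=0; Z[10]=0
i=11: outside box; Z[11]=0
i=12: outside box; Z[12]=0
i=13: outside box; Z[13]=0
i=14: outside box; Z[14]=2 grow→box=[14,16)
i=15: min(r-i=1, Z[1]=1)=1; Z[15]=1
i=16: outside box; Z[16]=0
i=17: outside box; Z[17]=0
i=18: outside box; Z[18]=4 grow→box=[18,22)
i=19: min(r-i=3, Z[1]=1)=1; Z[19]=1
i=20: min(r-i=2, Z[2]=0)=0; Z[20]=0
i=21: min(r-i=1, Z[3]=3)=1; Z[21]=1
i=22: outside box; Z[22]=0
i=23: outside box; Z[23]=1 grow→box=[23,24)

[24, 1, 0, 3, 1, 0, 0, 0, 3, 1, 0, 0, 0, 0, 2, 1, 0, 0, 4, 1, 0, 1, 0, 1]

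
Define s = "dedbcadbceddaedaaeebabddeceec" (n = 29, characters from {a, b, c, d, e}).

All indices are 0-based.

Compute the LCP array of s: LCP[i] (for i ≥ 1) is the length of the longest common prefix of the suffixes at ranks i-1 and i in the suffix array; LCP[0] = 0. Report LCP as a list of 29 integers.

[0, 1, 1, 1, 2, 0, 1, 2, 1, 0, 1, 1, 2, 0, 2, 1, 3, 1, 2, 1, 2, 0, 1, 2, 1, 2, 2, 1, 2]

rank→(start, suffix):
  0 → (15, 'aaeebabddeceec')
  1 → (20, 'abddeceec')
  2 → (5, 'adbceddaedaaeebabddeceec')
  3 → (12, 'aedaaeebabddeceec')
  4 → (16, 'aeebabddeceec')
  5 → (19, 'babddeceec')
  6 → (3, 'bcadbceddaedaaeebabddeceec')
  7 → (7, 'bceddaedaaeebabddeceec')
  8 → (21, 'bddeceec')
  9 → (28, 'c')
  10 → (4, 'cadbceddaedaaeebabddeceec')
  11 → (8, 'ceddaedaaeebabddeceec')
  12 → (25, 'ceec')
  13 → (14, 'daaeebabddeceec')
  14 → (11, 'daedaaeebabddeceec')
  15 → (2, 'dbcadbceddaedaaeebabddeceec')
  16 → (6, 'dbceddaedaaeebabddeceec')
  17 → (10, 'ddaedaaeebabddeceec')
  18 → (22, 'ddeceec')
  19 → (23, 'deceec')
  20 → (0, 'dedbcadbceddaedaaeebabddeceec')
  21 → (18, 'ebabddeceec')
  22 → (27, 'ec')
  23 → (24, 'eceec')
  24 → (13, 'edaaeebabddeceec')
  25 → (1, 'edbcadbceddaedaaeebabddeceec')
  26 → (9, 'eddaedaaeebabddeceec')
  27 → (17, 'eebabddeceec')
  28 → (26, 'eec')

SA = [15, 20, 5, 12, 16, 19, 3, 7, 21, 28, 4, 8, 25, 14, 11, 2, 6, 10, 22, 23, 0, 18, 27, 24, 13, 1, 9, 17, 26]
[i] adj suffixes → lcp
  [1] 15/20 → 1 ('a')
  [2] 20/5 → 1 ('a')
  [3] 5/12 → 1 ('a')
  [4] 12/16 → 2 ('ae')
  [5] 16/19 → 0 ('')
  [6] 19/3 → 1 ('b')
  [7] 3/7 → 2 ('bc')
  [8] 7/21 → 1 ('b')
  [9] 21/28 → 0 ('')
  [10] 28/4 → 1 ('c')
  [11] 4/8 → 1 ('c')
  [12] 8/25 → 2 ('ce')
  [13] 25/14 → 0 ('')
  [14] 14/11 → 2 ('da')
  [15] 11/2 → 1 ('d')
  [16] 2/6 → 3 ('dbc')
  [17] 6/10 → 1 ('d')
  [18] 10/22 → 2 ('dd')
  [19] 22/23 → 1 ('d')
  [20] 23/0 → 2 ('de')
  [21] 0/18 → 0 ('')
  [22] 18/27 → 1 ('e')
  [23] 27/24 → 2 ('ec')
  [24] 24/13 → 1 ('e')
  [25] 13/1 → 2 ('ed')
  [26] 1/9 → 2 ('ed')
  [27] 9/17 → 1 ('e')
  [28] 17/26 → 2 ('ee')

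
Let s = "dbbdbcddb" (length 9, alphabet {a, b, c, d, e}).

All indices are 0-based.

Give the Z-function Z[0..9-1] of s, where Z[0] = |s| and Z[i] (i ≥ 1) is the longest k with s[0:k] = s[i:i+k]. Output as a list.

[9, 0, 0, 2, 0, 0, 1, 2, 0]

Z[0]=9
i=1: fresh scan; Z[1]=0
i=2: fresh scan; Z[2]=0
i=3: fresh scan; Z[3]=2 grow→box=[3,5)
i=4: min(r-i=1, Z[1]=0)=0; Z[4]=0
i=5: fresh scan; Z[5]=0
i=6: fresh scan; Z[6]=1 grow→box=[6,7)
i=7: fresh scan; Z[7]=2 grow→box=[7,9)
i=8: min(r-i=1, Z[1]=0)=0; Z[8]=0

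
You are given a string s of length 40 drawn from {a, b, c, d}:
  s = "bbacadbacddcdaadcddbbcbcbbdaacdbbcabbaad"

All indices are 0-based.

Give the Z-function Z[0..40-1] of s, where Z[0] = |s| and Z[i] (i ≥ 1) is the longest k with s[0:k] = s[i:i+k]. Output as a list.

Z[0]=40
i=1: i≥r, start 0; Z[1]=1 scan→box=[1,2)
i=2: i≥r, start 0; Z[2]=0
i=3: i≥r, start 0; Z[3]=0
i=4: i≥r, start 0; Z[4]=0
i=5: i≥r, start 0; Z[5]=0
i=6: i≥r, start 0; Z[6]=1 scan→box=[6,7)
i=7: i≥r, start 0; Z[7]=0
i=8: i≥r, start 0; Z[8]=0
i=9: i≥r, start 0; Z[9]=0
i=10: i≥r, start 0; Z[10]=0
i=11: i≥r, start 0; Z[11]=0
i=12: i≥r, start 0; Z[12]=0
i=13: i≥r, start 0; Z[13]=0
i=14: i≥r, start 0; Z[14]=0
i=15: i≥r, start 0; Z[15]=0
i=16: i≥r, start 0; Z[16]=0
i=17: i≥r, start 0; Z[17]=0
i=18: i≥r, start 0; Z[18]=0
i=19: i≥r, start 0; Z[19]=2 scan→box=[19,21)
i=20: min(r-i=1, Z[1]=1)=1; Z[20]=1
i=21: i≥r, start 0; Z[21]=0
i=22: i≥r, start 0; Z[22]=1 scan→box=[22,23)
i=23: i≥r, start 0; Z[23]=0
i=24: i≥r, start 0; Z[24]=2 scan→box=[24,26)
i=25: min(r-i=1, Z[1]=1)=1; Z[25]=1
i=26: i≥r, start 0; Z[26]=0
i=27: i≥r, start 0; Z[27]=0
i=28: i≥r, start 0; Z[28]=0
i=29: i≥r, start 0; Z[29]=0
i=30: i≥r, start 0; Z[30]=0
i=31: i≥r, start 0; Z[31]=2 scan→box=[31,33)
i=32: min(r-i=1, Z[1]=1)=1; Z[32]=1
i=33: i≥r, start 0; Z[33]=0
i=34: i≥r, start 0; Z[34]=0
i=35: i≥r, start 0; Z[35]=3 scan→box=[35,38)
i=36: min(r-i=2, Z[1]=1)=1; Z[36]=1
i=37: min(r-i=1, Z[2]=0)=0; Z[37]=0
i=38: i≥r, start 0; Z[38]=0
i=39: i≥r, start 0; Z[39]=0

[40, 1, 0, 0, 0, 0, 1, 0, 0, 0, 0, 0, 0, 0, 0, 0, 0, 0, 0, 2, 1, 0, 1, 0, 2, 1, 0, 0, 0, 0, 0, 2, 1, 0, 0, 3, 1, 0, 0, 0]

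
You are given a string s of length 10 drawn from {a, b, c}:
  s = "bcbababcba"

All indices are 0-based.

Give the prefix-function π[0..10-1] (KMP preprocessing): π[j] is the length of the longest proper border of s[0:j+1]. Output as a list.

[0, 0, 1, 0, 1, 0, 1, 2, 3, 4]

π[0] = 0
j=1 s[j]='c': π[1]=0 (border '')
j=2 s[j]='b': π[2]=1 (border 'b')
j=3 s[j]='a': k: 1→0; π[3]=0 (border '')
j=4 s[j]='b': π[4]=1 (border 'b')
j=5 s[j]='a': k: 1→0; π[5]=0 (border '')
j=6 s[j]='b': π[6]=1 (border 'b')
j=7 s[j]='c': π[7]=2 (border 'bc')
j=8 s[j]='b': π[8]=3 (border 'bcb')
j=9 s[j]='a': π[9]=4 (border 'bcba')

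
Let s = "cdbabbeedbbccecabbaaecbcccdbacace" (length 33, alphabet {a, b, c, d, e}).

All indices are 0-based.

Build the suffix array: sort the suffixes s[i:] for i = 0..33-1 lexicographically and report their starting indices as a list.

[18, 15, 3, 28, 30, 19, 17, 2, 27, 16, 9, 4, 22, 10, 5, 14, 29, 21, 23, 24, 11, 0, 25, 31, 12, 1, 26, 8, 32, 13, 20, 7, 6]

sorted suffixes:
  #0 SA[0]=18  'aaecbcccdbacace'
  #1 SA[1]=15  'abbaaecbcccdbacace'
  #2 SA[2]=3  'abbeedbbccecabbaaecbcccdbacace'
  #3 SA[3]=28  'acace'
  #4 SA[4]=30  'ace'
  #5 SA[5]=19  'aecbcccdbacace'
  #6 SA[6]=17  'baaecbcccdbacace'
  #7 SA[7]=2  'babbeedbbccecabbaaecbcccdbacace'
  #8 SA[8]=27  'bacace'
  #9 SA[9]=16  'bbaaecbcccdbacace'
  #10 SA[10]=9  'bbccecabbaaecbcccdbacace'
  #11 SA[11]=4  'bbeedbbccecabbaaecbcccdbacace'
  #12 SA[12]=22  'bcccdbacace'
  #13 SA[13]=10  'bccecabbaaecbcccdbacace'
  #14 SA[14]=5  'beedbbccecabbaaecbcccdbacace'
  #15 SA[15]=14  'cabbaaecbcccdbacace'
  #16 SA[16]=29  'cace'
  #17 SA[17]=21  'cbcccdbacace'
  #18 SA[18]=23  'cccdbacace'
  #19 SA[19]=24  'ccdbacace'
  #20 SA[20]=11  'ccecabbaaecbcccdbacace'
  #21 SA[21]=0  'cdbabbeedbbccecabbaaecbcccdbacace'
  #22 SA[22]=25  'cdbacace'
  #23 SA[23]=31  'ce'
  #24 SA[24]=12  'cecabbaaecbcccdbacace'
  #25 SA[25]=1  'dbabbeedbbccecabbaaecbcccdbacace'
  #26 SA[26]=26  'dbacace'
  #27 SA[27]=8  'dbbccecabbaaecbcccdbacace'
  #28 SA[28]=32  'e'
  #29 SA[29]=13  'ecabbaaecbcccdbacace'
  #30 SA[30]=20  'ecbcccdbacace'
  #31 SA[31]=7  'edbbccecabbaaecbcccdbacace'
  #32 SA[32]=6  'eedbbccecabbaaecbcccdbacace'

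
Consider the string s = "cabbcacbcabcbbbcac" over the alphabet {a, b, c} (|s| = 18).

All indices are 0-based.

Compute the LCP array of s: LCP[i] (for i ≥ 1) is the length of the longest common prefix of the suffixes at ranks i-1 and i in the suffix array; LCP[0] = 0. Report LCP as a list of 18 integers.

rank | idx | suffix
   0 |   1 | abbcacbcabcbbbcac
   1 |   9 | abcbbbcac
   2 |  16 | ac
   3 |   5 | acbcabcbbbcac
   4 |  12 | bbbcac
   5 |  13 | bbcac
   6 |   2 | bbcacbcabcbbbcac
   7 |   7 | bcabcbbbcac
   8 |  14 | bcac
   9 |   3 | bcacbcabcbbbcac
  10 |  10 | bcbbbcac
  11 |  17 | c
  12 |   0 | cabbcacbcabcbbbcac
  13 |   8 | cabcbbbcac
  14 |  15 | cac
  15 |   4 | cacbcabcbbbcac
  16 |  11 | cbbbcac
  17 |   6 | cbcabcbbbcac

SA = [1, 9, 16, 5, 12, 13, 2, 7, 14, 3, 10, 17, 0, 8, 15, 4, 11, 6]
i: (SA[i-1],SA[i]) lcp shared
  1: (1,9) 2 'ab'
  2: (9,16) 1 'a'
  3: (16,5) 2 'ac'
  4: (5,12) 0 ''
  5: (12,13) 2 'bb'
  6: (13,2) 5 'bbcac'
  7: (2,7) 1 'b'
  8: (7,14) 3 'bca'
  9: (14,3) 4 'bcac'
  10: (3,10) 2 'bc'
  11: (10,17) 0 ''
  12: (17,0) 1 'c'
  13: (0,8) 3 'cab'
  14: (8,15) 2 'ca'
  15: (15,4) 3 'cac'
  16: (4,11) 1 'c'
  17: (11,6) 2 'cb'

[0, 2, 1, 2, 0, 2, 5, 1, 3, 4, 2, 0, 1, 3, 2, 3, 1, 2]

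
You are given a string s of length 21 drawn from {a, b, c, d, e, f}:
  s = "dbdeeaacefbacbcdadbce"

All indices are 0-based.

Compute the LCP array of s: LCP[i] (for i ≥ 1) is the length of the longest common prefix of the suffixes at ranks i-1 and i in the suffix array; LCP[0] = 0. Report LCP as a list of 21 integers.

[0, 1, 2, 1, 0, 1, 2, 1, 0, 1, 1, 2, 0, 1, 2, 1, 0, 1, 1, 1, 0]

rank | idx | suffix
   0 |   5 | aacefbacbcdadbce
   1 |  11 | acbcdadbce
   2 |   6 | acefbacbcdadbce
   3 |  16 | adbce
   4 |  10 | bacbcdadbce
   5 |  13 | bcdadbce
   6 |  18 | bce
   7 |   1 | bdeeaacefbacbcdadbce
   8 |  12 | cbcdadbce
   9 |  14 | cdadbce
  10 |  19 | ce
  11 |   7 | cefbacbcdadbce
  12 |  15 | dadbce
  13 |  17 | dbce
  14 |   0 | dbdeeaacefbacbcdadbce
  15 |   2 | deeaacefbacbcdadbce
  16 |  20 | e
  17 |   4 | eaacefbacbcdadbce
  18 |   3 | eeaacefbacbcdadbce
  19 |   8 | efbacbcdadbce
  20 |   9 | fbacbcdadbce

SA = [5, 11, 6, 16, 10, 13, 18, 1, 12, 14, 19, 7, 15, 17, 0, 2, 20, 4, 3, 8, 9]
rank  pair      lcp
   1  s[5:],s[11:]  1  'a'
   2  s[11:],s[6:]  2  'ac'
   3  s[6:],s[16:]  1  'a'
   4  s[16:],s[10:]  0  ''
   5  s[10:],s[13:]  1  'b'
   6  s[13:],s[18:]  2  'bc'
   7  s[18:],s[1:]  1  'b'
   8  s[1:],s[12:]  0  ''
   9  s[12:],s[14:]  1  'c'
  10  s[14:],s[19:]  1  'c'
  11  s[19:],s[7:]  2  'ce'
  12  s[7:],s[15:]  0  ''
  13  s[15:],s[17:]  1  'd'
  14  s[17:],s[0:]  2  'db'
  15  s[0:],s[2:]  1  'd'
  16  s[2:],s[20:]  0  ''
  17  s[20:],s[4:]  1  'e'
  18  s[4:],s[3:]  1  'e'
  19  s[3:],s[8:]  1  'e'
  20  s[8:],s[9:]  0  ''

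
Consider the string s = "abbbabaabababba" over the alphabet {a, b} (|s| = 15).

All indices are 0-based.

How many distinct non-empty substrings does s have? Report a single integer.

89

rank→(start, suffix):
  0 → (14, 'a')
  1 → (6, 'aabababba')
  2 → (4, 'abaabababba')
  3 → (7, 'abababba')
  4 → (9, 'ababba')
  5 → (11, 'abba')
  6 → (0, 'abbbabaabababba')
  7 → (13, 'ba')
  8 → (5, 'baabababba')
  9 → (3, 'babaabababba')
  10 → (8, 'bababba')
  11 → (10, 'babba')
  12 → (12, 'bba')
  13 → (2, 'bbabaabababba')
  14 → (1, 'bbbabaabababba')

SA = [14, 6, 4, 7, 9, 11, 0, 13, 5, 3, 8, 10, 12, 2, 1]
[i] adj suffixes → lcp
  [1] 14/6 → 1 ('a')
  [2] 6/4 → 1 ('a')
  [3] 4/7 → 3 ('aba')
  [4] 7/9 → 4 ('abab')
  [5] 9/11 → 2 ('ab')
  [6] 11/0 → 3 ('abb')
  [7] 0/13 → 0 ('')
  [8] 13/5 → 2 ('ba')
  [9] 5/3 → 2 ('ba')
  [10] 3/8 → 4 ('baba')
  [11] 8/10 → 3 ('bab')
  [12] 10/12 → 1 ('b')
  [13] 12/2 → 3 ('bba')
  [14] 2/1 → 2 ('bb')

n(n+1)/2 = 15·16/2 = 120
Σ LCP = 0 + 1 + 1 + 3 + 4 + 2 + 3 + 0 + 2 + 2 + 4 + 3 + 1 + 3 + 2 = 31
distinct = 120 − 31 = 89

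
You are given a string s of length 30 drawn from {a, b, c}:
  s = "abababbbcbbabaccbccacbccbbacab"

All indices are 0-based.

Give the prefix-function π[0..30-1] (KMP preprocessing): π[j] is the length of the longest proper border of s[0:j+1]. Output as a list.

[0, 0, 1, 2, 3, 4, 0, 0, 0, 0, 0, 1, 2, 3, 0, 0, 0, 0, 0, 1, 0, 0, 0, 0, 0, 0, 1, 0, 1, 2]

π[0] = 0
j=1 s[j]='b': π[1]=0 (border '')
j=2 s[j]='a': π[2]=1 (border 'a')
j=3 s[j]='b': π[3]=2 (border 'ab')
j=4 s[j]='a': π[4]=3 (border 'aba')
j=5 s[j]='b': π[5]=4 (border 'abab')
j=6 s[j]='b': k: 4→2→0; π[6]=0 (border '')
j=7 s[j]='b': π[7]=0 (border '')
j=8 s[j]='c': π[8]=0 (border '')
j=9 s[j]='b': π[9]=0 (border '')
j=10 s[j]='b': π[10]=0 (border '')
j=11 s[j]='a': π[11]=1 (border 'a')
j=12 s[j]='b': π[12]=2 (border 'ab')
j=13 s[j]='a': π[13]=3 (border 'aba')
j=14 s[j]='c': k: 3→1→0; π[14]=0 (border '')
j=15 s[j]='c': π[15]=0 (border '')
j=16 s[j]='b': π[16]=0 (border '')
j=17 s[j]='c': π[17]=0 (border '')
j=18 s[j]='c': π[18]=0 (border '')
j=19 s[j]='a': π[19]=1 (border 'a')
j=20 s[j]='c': k: 1→0; π[20]=0 (border '')
j=21 s[j]='b': π[21]=0 (border '')
j=22 s[j]='c': π[22]=0 (border '')
j=23 s[j]='c': π[23]=0 (border '')
j=24 s[j]='b': π[24]=0 (border '')
j=25 s[j]='b': π[25]=0 (border '')
j=26 s[j]='a': π[26]=1 (border 'a')
j=27 s[j]='c': k: 1→0; π[27]=0 (border '')
j=28 s[j]='a': π[28]=1 (border 'a')
j=29 s[j]='b': π[29]=2 (border 'ab')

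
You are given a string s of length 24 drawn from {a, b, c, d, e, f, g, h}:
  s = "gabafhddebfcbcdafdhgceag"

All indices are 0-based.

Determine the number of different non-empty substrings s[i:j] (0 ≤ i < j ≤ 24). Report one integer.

283

rank→(start, suffix):
  0 → (1, 'abafhddebfcbcdafdhgceag')
  1 → (15, 'afdhgceag')
  2 → (3, 'afhddebfcbcdafdhgceag')
  3 → (22, 'ag')
  4 → (2, 'bafhddebfcbcdafdhgceag')
  5 → (12, 'bcdafdhgceag')
  6 → (9, 'bfcbcdafdhgceag')
  7 → (11, 'cbcdafdhgceag')
  8 → (13, 'cdafdhgceag')
  9 → (20, 'ceag')
  10 → (14, 'dafdhgceag')
  11 → (6, 'ddebfcbcdafdhgceag')
  12 → (7, 'debfcbcdafdhgceag')
  13 → (17, 'dhgceag')
  14 → (21, 'eag')
  15 → (8, 'ebfcbcdafdhgceag')
  16 → (10, 'fcbcdafdhgceag')
  17 → (16, 'fdhgceag')
  18 → (4, 'fhddebfcbcdafdhgceag')
  19 → (23, 'g')
  20 → (0, 'gabafhddebfcbcdafdhgceag')
  21 → (19, 'gceag')
  22 → (5, 'hddebfcbcdafdhgceag')
  23 → (18, 'hgceag')

SA = [1, 15, 3, 22, 2, 12, 9, 11, 13, 20, 14, 6, 7, 17, 21, 8, 10, 16, 4, 23, 0, 19, 5, 18]
rank  pair      lcp
   1  s[1:],s[15:]  1  'a'
   2  s[15:],s[3:]  2  'af'
   3  s[3:],s[22:]  1  'a'
   4  s[22:],s[2:]  0  ''
   5  s[2:],s[12:]  1  'b'
   6  s[12:],s[9:]  1  'b'
   7  s[9:],s[11:]  0  ''
   8  s[11:],s[13:]  1  'c'
   9  s[13:],s[20:]  1  'c'
  10  s[20:],s[14:]  0  ''
  11  s[14:],s[6:]  1  'd'
  12  s[6:],s[7:]  1  'd'
  13  s[7:],s[17:]  1  'd'
  14  s[17:],s[21:]  0  ''
  15  s[21:],s[8:]  1  'e'
  16  s[8:],s[10:]  0  ''
  17  s[10:],s[16:]  1  'f'
  18  s[16:],s[4:]  1  'f'
  19  s[4:],s[23:]  0  ''
  20  s[23:],s[0:]  1  'g'
  21  s[0:],s[19:]  1  'g'
  22  s[19:],s[5:]  0  ''
  23  s[5:],s[18:]  1  'h'

n(n+1)/2 = 24·25/2 = 300
Σ LCP = 0 + 1 + 2 + 1 + 0 + 1 + 1 + 0 + 1 + 1 + 0 + 1 + 1 + 1 + 0 + 1 + 0 + 1 + 1 + 0 + 1 + 1 + 0 + 1 = 17
distinct = 300 − 17 = 283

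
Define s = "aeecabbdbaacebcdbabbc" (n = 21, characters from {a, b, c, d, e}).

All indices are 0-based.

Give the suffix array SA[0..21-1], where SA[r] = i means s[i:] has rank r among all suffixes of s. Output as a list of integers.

[9, 17, 4, 10, 0, 8, 16, 18, 5, 19, 13, 6, 20, 3, 14, 11, 7, 15, 12, 2, 1]

rank | idx | suffix
   0 |   9 | aacebcdbabbc
   1 |  17 | abbc
   2 |   4 | abbdbaacebcdbabbc
   3 |  10 | acebcdbabbc
   4 |   0 | aeecabbdbaacebcdbabbc
   5 |   8 | baacebcdbabbc
   6 |  16 | babbc
   7 |  18 | bbc
   8 |   5 | bbdbaacebcdbabbc
   9 |  19 | bc
  10 |  13 | bcdbabbc
  11 |   6 | bdbaacebcdbabbc
  12 |  20 | c
  13 |   3 | cabbdbaacebcdbabbc
  14 |  14 | cdbabbc
  15 |  11 | cebcdbabbc
  16 |   7 | dbaacebcdbabbc
  17 |  15 | dbabbc
  18 |  12 | ebcdbabbc
  19 |   2 | ecabbdbaacebcdbabbc
  20 |   1 | eecabbdbaacebcdbabbc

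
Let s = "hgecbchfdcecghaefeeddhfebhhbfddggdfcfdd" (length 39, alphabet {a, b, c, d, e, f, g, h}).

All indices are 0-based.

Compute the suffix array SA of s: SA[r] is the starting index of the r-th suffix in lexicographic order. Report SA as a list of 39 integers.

sorted suffixes:
  #0 SA[0]=14  'aefeeddhfebhhbfddggdfcfdd'
  #1 SA[1]=4  'bchfdcecghaefeeddhfebhhbfddggdfcfdd'
  #2 SA[2]=27  'bfddggdfcfdd'
  #3 SA[3]=24  'bhhbfddggdfcfdd'
  #4 SA[4]=3  'cbchfdcecghaefeeddhfebhhbfddggdfcfdd'
  #5 SA[5]=9  'cecghaefeeddhfebhhbfddggdfcfdd'
  #6 SA[6]=35  'cfdd'
  #7 SA[7]=11  'cghaefeeddhfebhhbfddggdfcfdd'
  #8 SA[8]=5  'chfdcecghaefeeddhfebhhbfddggdfcfdd'
  #9 SA[9]=38  'd'
  #10 SA[10]=8  'dcecghaefeeddhfebhhbfddggdfcfdd'
  #11 SA[11]=37  'dd'
  #12 SA[12]=29  'ddggdfcfdd'
  #13 SA[13]=19  'ddhfebhhbfddggdfcfdd'
  #14 SA[14]=33  'dfcfdd'
  #15 SA[15]=30  'dggdfcfdd'
  #16 SA[16]=20  'dhfebhhbfddggdfcfdd'
  #17 SA[17]=23  'ebhhbfddggdfcfdd'
  #18 SA[18]=2  'ecbchfdcecghaefeeddhfebhhbfddggdfcfdd'
  #19 SA[19]=10  'ecghaefeeddhfebhhbfddggdfcfdd'
  #20 SA[20]=18  'eddhfebhhbfddggdfcfdd'
  #21 SA[21]=17  'eeddhfebhhbfddggdfcfdd'
  #22 SA[22]=15  'efeeddhfebhhbfddggdfcfdd'
  #23 SA[23]=34  'fcfdd'
  #24 SA[24]=7  'fdcecghaefeeddhfebhhbfddggdfcfdd'
  #25 SA[25]=36  'fdd'
  #26 SA[26]=28  'fddggdfcfdd'
  #27 SA[27]=22  'febhhbfddggdfcfdd'
  #28 SA[28]=16  'feeddhfebhhbfddggdfcfdd'
  #29 SA[29]=32  'gdfcfdd'
  #30 SA[30]=1  'gecbchfdcecghaefeeddhfebhhbfddggdfcfdd'
  #31 SA[31]=31  'ggdfcfdd'
  #32 SA[32]=12  'ghaefeeddhfebhhbfddggdfcfdd'
  #33 SA[33]=13  'haefeeddhfebhhbfddggdfcfdd'
  #34 SA[34]=26  'hbfddggdfcfdd'
  #35 SA[35]=6  'hfdcecghaefeeddhfebhhbfddggdfcfdd'
  #36 SA[36]=21  'hfebhhbfddggdfcfdd'
  #37 SA[37]=0  'hgecbchfdcecghaefeeddhfebhhbfddggdfcfdd'
  #38 SA[38]=25  'hhbfddggdfcfdd'

[14, 4, 27, 24, 3, 9, 35, 11, 5, 38, 8, 37, 29, 19, 33, 30, 20, 23, 2, 10, 18, 17, 15, 34, 7, 36, 28, 22, 16, 32, 1, 31, 12, 13, 26, 6, 21, 0, 25]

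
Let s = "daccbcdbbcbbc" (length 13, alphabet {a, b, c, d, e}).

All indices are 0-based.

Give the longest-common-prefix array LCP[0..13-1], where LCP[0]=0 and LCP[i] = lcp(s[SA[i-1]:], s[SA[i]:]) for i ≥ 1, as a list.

[0, 0, 3, 1, 2, 2, 0, 1, 2, 1, 1, 0, 1]

rank | idx | suffix
   0 |   1 | accbcdbbcbbc
   1 |  10 | bbc
   2 |   7 | bbcbbc
   3 |  11 | bc
   4 |   8 | bcbbc
   5 |   4 | bcdbbcbbc
   6 |  12 | c
   7 |   9 | cbbc
   8 |   3 | cbcdbbcbbc
   9 |   2 | ccbcdbbcbbc
  10 |   5 | cdbbcbbc
  11 |   0 | daccbcdbbcbbc
  12 |   6 | dbbcbbc

SA = [1, 10, 7, 11, 8, 4, 12, 9, 3, 2, 5, 0, 6]
i: (SA[i-1],SA[i]) lcp shared
  1: (1,10) 0 ''
  2: (10,7) 3 'bbc'
  3: (7,11) 1 'b'
  4: (11,8) 2 'bc'
  5: (8,4) 2 'bc'
  6: (4,12) 0 ''
  7: (12,9) 1 'c'
  8: (9,3) 2 'cb'
  9: (3,2) 1 'c'
  10: (2,5) 1 'c'
  11: (5,0) 0 ''
  12: (0,6) 1 'd'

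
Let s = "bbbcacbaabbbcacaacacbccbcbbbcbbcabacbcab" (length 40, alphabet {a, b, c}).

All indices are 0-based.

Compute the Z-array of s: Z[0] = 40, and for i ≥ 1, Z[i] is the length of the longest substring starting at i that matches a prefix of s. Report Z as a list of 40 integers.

Z[0]=40
i=1: i≥r, start 0; Z[1]=2 grow→box=[1,3)
i=2: min(r-i=1, Z[1]=2)=1; Z[2]=1
i=3: i≥r, start 0; Z[3]=0
i=4: i≥r, start 0; Z[4]=0
i=5: i≥r, start 0; Z[5]=0
i=6: i≥r, start 0; Z[6]=1 grow→box=[6,7)
i=7: i≥r, start 0; Z[7]=0
i=8: i≥r, start 0; Z[8]=0
i=9: i≥r, start 0; Z[9]=6 grow→box=[9,15)
i=10: min(r-i=5, Z[1]=2)=2; Z[10]=2
i=11: min(r-i=4, Z[2]=1)=1; Z[11]=1
i=12: min(r-i=3, Z[3]=0)=0; Z[12]=0
i=13: min(r-i=2, Z[4]=0)=0; Z[13]=0
i=14: min(r-i=1, Z[5]=0)=0; Z[14]=0
i=15: i≥r, start 0; Z[15]=0
i=16: i≥r, start 0; Z[16]=0
i=17: i≥r, start 0; Z[17]=0
i=18: i≥r, start 0; Z[18]=0
i=19: i≥r, start 0; Z[19]=0
i=20: i≥r, start 0; Z[20]=1 grow→box=[20,21)
i=21: i≥r, start 0; Z[21]=0
i=22: i≥r, start 0; Z[22]=0
i=23: i≥r, start 0; Z[23]=1 grow→box=[23,24)
i=24: i≥r, start 0; Z[24]=0
i=25: i≥r, start 0; Z[25]=4 grow→box=[25,29)
i=26: min(r-i=3, Z[1]=2)=2; Z[26]=2
i=27: min(r-i=2, Z[2]=1)=1; Z[27]=1
i=28: min(r-i=1, Z[3]=0)=0; Z[28]=0
i=29: i≥r, start 0; Z[29]=2 grow→box=[29,31)
i=30: min(r-i=1, Z[1]=2)=1; Z[30]=1
i=31: i≥r, start 0; Z[31]=0
i=32: i≥r, start 0; Z[32]=0
i=33: i≥r, start 0; Z[33]=1 grow→box=[33,34)
i=34: i≥r, start 0; Z[34]=0
i=35: i≥r, start 0; Z[35]=0
i=36: i≥r, start 0; Z[36]=1 grow→box=[36,37)
i=37: i≥r, start 0; Z[37]=0
i=38: i≥r, start 0; Z[38]=0
i=39: i≥r, start 0; Z[39]=1 grow→box=[39,40)

[40, 2, 1, 0, 0, 0, 1, 0, 0, 6, 2, 1, 0, 0, 0, 0, 0, 0, 0, 0, 1, 0, 0, 1, 0, 4, 2, 1, 0, 2, 1, 0, 0, 1, 0, 0, 1, 0, 0, 1]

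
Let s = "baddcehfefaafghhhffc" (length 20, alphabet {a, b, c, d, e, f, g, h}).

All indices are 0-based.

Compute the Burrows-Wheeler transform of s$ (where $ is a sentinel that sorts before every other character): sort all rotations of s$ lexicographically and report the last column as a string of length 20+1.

cfba$fddafcefhhafehhg

rank  rotation               last
    0  $baddcehfefaafghhhffc  c
    1  aafghhhffc$baddcehfef  f
    2  addcehfefaafghhhffc$b  b
    3  afghhhffc$baddcehfefa  a
    4  baddcehfefaafghhhffc$  $
    5  c$baddcehfefaafghhhff  f
    6  cehfefaafghhhffc$badd  d
    7  dcehfefaafghhhffc$bad  d
    8  ddcehfefaafghhhffc$ba  a
    9  efaafghhhffc$baddcehf  f
   10  ehfefaafghhhffc$baddc  c
   11  faafghhhffc$baddcehfe  e
   12  fc$baddcehfefaafghhhf  f
   13  fefaafghhhffc$baddceh  h
   14  ffc$baddcehfefaafghhh  h
   15  fghhhffc$baddcehfefaa  a
   16  ghhhffc$baddcehfefaaf  f
   17  hfefaafghhhffc$baddce  e
   18  hffc$baddcehfefaafghh  h
   19  hhffc$baddcehfefaafgh  h
   20  hhhffc$baddcehfefaafg  g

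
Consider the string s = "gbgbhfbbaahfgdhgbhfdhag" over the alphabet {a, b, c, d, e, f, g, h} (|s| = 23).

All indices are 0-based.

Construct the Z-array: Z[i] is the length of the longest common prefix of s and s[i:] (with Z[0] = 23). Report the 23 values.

[23, 0, 2, 0, 0, 0, 0, 0, 0, 0, 0, 0, 1, 0, 0, 2, 0, 0, 0, 0, 0, 0, 1]

Z[0]=23
i=1: outside box; Z[1]=0
i=2: outside box; Z[2]=2 extend→box=[2,4)
i=3: min(r-i=1, Z[1]=0)=0; Z[3]=0
i=4: outside box; Z[4]=0
i=5: outside box; Z[5]=0
i=6: outside box; Z[6]=0
i=7: outside box; Z[7]=0
i=8: outside box; Z[8]=0
i=9: outside box; Z[9]=0
i=10: outside box; Z[10]=0
i=11: outside box; Z[11]=0
i=12: outside box; Z[12]=1 extend→box=[12,13)
i=13: outside box; Z[13]=0
i=14: outside box; Z[14]=0
i=15: outside box; Z[15]=2 extend→box=[15,17)
i=16: min(r-i=1, Z[1]=0)=0; Z[16]=0
i=17: outside box; Z[17]=0
i=18: outside box; Z[18]=0
i=19: outside box; Z[19]=0
i=20: outside box; Z[20]=0
i=21: outside box; Z[21]=0
i=22: outside box; Z[22]=1 extend→box=[22,23)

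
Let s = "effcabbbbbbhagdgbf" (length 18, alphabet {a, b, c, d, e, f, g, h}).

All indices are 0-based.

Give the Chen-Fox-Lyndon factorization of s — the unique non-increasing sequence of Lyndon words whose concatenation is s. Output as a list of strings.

emit factor 1: 'eff' (i=0, period=3)
emit factor 2: 'c' (i=3, period=1)
emit factor 3: 'abbbbbbhagdgbf' (i=4, period=14)

["eff", "c", "abbbbbbhagdgbf"]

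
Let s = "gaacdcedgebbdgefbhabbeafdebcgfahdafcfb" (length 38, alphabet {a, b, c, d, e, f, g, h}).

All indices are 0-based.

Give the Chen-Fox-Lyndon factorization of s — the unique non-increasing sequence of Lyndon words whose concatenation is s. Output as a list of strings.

["g", "aacdcedgebbdgefbhabbeafdebcgfahdafcfb"]

emit factor 1: 'g' (i=0, period=1)
emit factor 2: 'aacdcedgebbdgefbhabbeafdebcgfahdafcfb' (i=1, period=37)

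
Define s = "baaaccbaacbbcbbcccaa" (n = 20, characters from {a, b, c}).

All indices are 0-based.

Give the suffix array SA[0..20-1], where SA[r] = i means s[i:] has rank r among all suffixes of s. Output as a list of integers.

[19, 18, 1, 7, 2, 8, 3, 0, 6, 10, 13, 11, 14, 17, 5, 9, 12, 16, 4, 15]

rank | idx | suffix
   0 |  19 | a
   1 |  18 | aa
   2 |   1 | aaaccbaacbbcbbcccaa
   3 |   7 | aacbbcbbcccaa
   4 |   2 | aaccbaacbbcbbcccaa
   5 |   8 | acbbcbbcccaa
   6 |   3 | accbaacbbcbbcccaa
   7 |   0 | baaaccbaacbbcbbcccaa
   8 |   6 | baacbbcbbcccaa
   9 |  10 | bbcbbcccaa
  10 |  13 | bbcccaa
  11 |  11 | bcbbcccaa
  12 |  14 | bcccaa
  13 |  17 | caa
  14 |   5 | cbaacbbcbbcccaa
  15 |   9 | cbbcbbcccaa
  16 |  12 | cbbcccaa
  17 |  16 | ccaa
  18 |   4 | ccbaacbbcbbcccaa
  19 |  15 | cccaa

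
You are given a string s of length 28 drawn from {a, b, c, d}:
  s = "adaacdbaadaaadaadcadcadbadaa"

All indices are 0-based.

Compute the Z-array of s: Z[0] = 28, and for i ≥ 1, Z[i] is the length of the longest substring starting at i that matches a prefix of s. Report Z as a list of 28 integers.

Z[0]=28
i=1: outside box; Z[1]=0
i=2: outside box; Z[2]=1 extend→box=[2,3)
i=3: outside box; Z[3]=1 extend→box=[3,4)
i=4: outside box; Z[4]=0
i=5: outside box; Z[5]=0
i=6: outside box; Z[6]=0
i=7: outside box; Z[7]=1 extend→box=[7,8)
i=8: outside box; Z[8]=4 extend→box=[8,12)
i=9: min(r-i=3, Z[1]=0)=0; Z[9]=0
i=10: min(r-i=2, Z[2]=1)=1; Z[10]=1
i=11: min(r-i=1, Z[3]=1)=1; Z[11]=1
i=12: outside box; Z[12]=4 extend→box=[12,16)
i=13: min(r-i=3, Z[1]=0)=0; Z[13]=0
i=14: min(r-i=2, Z[2]=1)=1; Z[14]=1
i=15: min(r-i=1, Z[3]=1)=1; Z[15]=2 extend→box=[15,17)
i=16: min(r-i=1, Z[1]=0)=0; Z[16]=0
i=17: outside box; Z[17]=0
i=18: outside box; Z[18]=2 extend→box=[18,20)
i=19: min(r-i=1, Z[1]=0)=0; Z[19]=0
i=20: outside box; Z[20]=0
i=21: outside box; Z[21]=2 extend→box=[21,23)
i=22: min(r-i=1, Z[1]=0)=0; Z[22]=0
i=23: outside box; Z[23]=0
i=24: outside box; Z[24]=4 extend→box=[24,28)
i=25: min(r-i=3, Z[1]=0)=0; Z[25]=0
i=26: min(r-i=2, Z[2]=1)=1; Z[26]=1
i=27: min(r-i=1, Z[3]=1)=1; Z[27]=1

[28, 0, 1, 1, 0, 0, 0, 1, 4, 0, 1, 1, 4, 0, 1, 2, 0, 0, 2, 0, 0, 2, 0, 0, 4, 0, 1, 1]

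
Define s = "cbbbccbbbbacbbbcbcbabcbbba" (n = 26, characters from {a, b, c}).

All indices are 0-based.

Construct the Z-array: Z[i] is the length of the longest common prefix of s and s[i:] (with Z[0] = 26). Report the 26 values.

Z[0]=26
i=1: i≥r, start 0; Z[1]=0
i=2: i≥r, start 0; Z[2]=0
i=3: i≥r, start 0; Z[3]=0
i=4: i≥r, start 0; Z[4]=1 grow→box=[4,5)
i=5: i≥r, start 0; Z[5]=4 grow→box=[5,9)
i=6: min(r-i=3, Z[1]=0)=0; Z[6]=0
i=7: min(r-i=2, Z[2]=0)=0; Z[7]=0
i=8: min(r-i=1, Z[3]=0)=0; Z[8]=0
i=9: i≥r, start 0; Z[9]=0
i=10: i≥r, start 0; Z[10]=0
i=11: i≥r, start 0; Z[11]=5 grow→box=[11,16)
i=12: min(r-i=4, Z[1]=0)=0; Z[12]=0
i=13: min(r-i=3, Z[2]=0)=0; Z[13]=0
i=14: min(r-i=2, Z[3]=0)=0; Z[14]=0
i=15: min(r-i=1, Z[4]=1)=1; Z[15]=2 grow→box=[15,17)
i=16: min(r-i=1, Z[1]=0)=0; Z[16]=0
i=17: i≥r, start 0; Z[17]=2 grow→box=[17,19)
i=18: min(r-i=1, Z[1]=0)=0; Z[18]=0
i=19: i≥r, start 0; Z[19]=0
i=20: i≥r, start 0; Z[20]=0
i=21: i≥r, start 0; Z[21]=4 grow→box=[21,25)
i=22: min(r-i=3, Z[1]=0)=0; Z[22]=0
i=23: min(r-i=2, Z[2]=0)=0; Z[23]=0
i=24: min(r-i=1, Z[3]=0)=0; Z[24]=0
i=25: i≥r, start 0; Z[25]=0

[26, 0, 0, 0, 1, 4, 0, 0, 0, 0, 0, 5, 0, 0, 0, 2, 0, 2, 0, 0, 0, 4, 0, 0, 0, 0]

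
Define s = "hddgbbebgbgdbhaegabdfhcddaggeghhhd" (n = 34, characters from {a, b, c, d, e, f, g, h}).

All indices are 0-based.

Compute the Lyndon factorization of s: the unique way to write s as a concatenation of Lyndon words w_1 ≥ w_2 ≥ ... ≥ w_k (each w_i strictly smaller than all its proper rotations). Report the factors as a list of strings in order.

["h", "ddg", "bbebgbgdbh", "aeg", "abdfhcddaggeghhhd"]

emit factor 1: 'h' (i=0, period=1)
emit factor 2: 'ddg' (i=1, period=3)
emit factor 3: 'bbebgbgdbh' (i=4, period=10)
emit factor 4: 'aeg' (i=14, period=3)
emit factor 5: 'abdfhcddaggeghhhd' (i=17, period=17)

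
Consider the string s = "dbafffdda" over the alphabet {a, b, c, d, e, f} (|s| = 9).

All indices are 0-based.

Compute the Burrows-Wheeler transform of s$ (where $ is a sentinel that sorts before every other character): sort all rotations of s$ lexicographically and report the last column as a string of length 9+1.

adbdd$fffa

rank  rotation    last
    0  $dbafffdda  a
    1  a$dbafffdd  d
    2  afffdda$db  b
    3  bafffdda$d  d
    4  da$dbafffd  d
    5  dbafffdda$  $
    6  dda$dbafff  f
    7  fdda$dbaff  f
    8  ffdda$dbaf  f
    9  fffdda$dba  a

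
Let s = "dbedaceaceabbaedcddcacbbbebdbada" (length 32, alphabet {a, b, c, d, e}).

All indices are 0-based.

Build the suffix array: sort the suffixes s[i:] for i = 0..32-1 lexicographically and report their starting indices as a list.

[31, 10, 20, 7, 4, 29, 13, 28, 12, 11, 22, 23, 26, 24, 1, 19, 21, 16, 8, 5, 30, 3, 27, 0, 18, 15, 17, 9, 6, 25, 2, 14]

rank→(start, suffix):
  0 → (31, 'a')
  1 → (10, 'abbaedcddcacbbbebdbada')
  2 → (20, 'acbbbebdbada')
  3 → (7, 'aceabbaedcddcacbbbebdbada')
  4 → (4, 'aceaceabbaedcddcacbbbebdbada')
  5 → (29, 'ada')
  6 → (13, 'aedcddcacbbbebdbada')
  7 → (28, 'bada')
  8 → (12, 'baedcddcacbbbebdbada')
  9 → (11, 'bbaedcddcacbbbebdbada')
  10 → (22, 'bbbebdbada')
  11 → (23, 'bbebdbada')
  12 → (26, 'bdbada')
  13 → (24, 'bebdbada')
  14 → (1, 'bedaceaceabbaedcddcacbbbebdbada')
  15 → (19, 'cacbbbebdbada')
  16 → (21, 'cbbbebdbada')
  17 → (16, 'cddcacbbbebdbada')
  18 → (8, 'ceabbaedcddcacbbbebdbada')
  19 → (5, 'ceaceabbaedcddcacbbbebdbada')
  20 → (30, 'da')
  21 → (3, 'daceaceabbaedcddcacbbbebdbada')
  22 → (27, 'dbada')
  23 → (0, 'dbedaceaceabbaedcddcacbbbebdbada')
  24 → (18, 'dcacbbbebdbada')
  25 → (15, 'dcddcacbbbebdbada')
  26 → (17, 'ddcacbbbebdbada')
  27 → (9, 'eabbaedcddcacbbbebdbada')
  28 → (6, 'eaceabbaedcddcacbbbebdbada')
  29 → (25, 'ebdbada')
  30 → (2, 'edaceaceabbaedcddcacbbbebdbada')
  31 → (14, 'edcddcacbbbebdbada')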